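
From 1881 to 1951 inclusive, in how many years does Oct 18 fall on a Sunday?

Track Oct 18's weekday year by year (advancing +1, or +2 across a Feb 29):
  1881: Tue  1882: Wed (+1)  1883: Thu (+1)  1884: Sat (+2)  1885: Sun (+1) ✓
  1886: Mon (+1)  1887: Tue (+1)  1888: Thu (+2)  1889: Fri (+1)  1890: Sat (+1)
  1891: Sun (+1) ✓  1892: Tue (+2)  1893: Wed (+1)  1894: Thu (+1)  … (43 more years) …
  1938: Tue (+1)  1939: Wed (+1)  1940: Fri (+2)  1941: Sat (+1)  1942: Sun (+1) ✓
  1943: Mon (+1)  1944: Wed (+2)  1945: Thu (+1)  1946: Fri (+1)  1947: Sat (+1)
  1948: Mon (+2)  1949: Tue (+1)  1950: Wed (+1)  1951: Thu (+1)
Sunday years: 1885, 1891, 1896, 1903, 1908, 1914, 1925, 1931, 1936, 1942 — 10 in total.

10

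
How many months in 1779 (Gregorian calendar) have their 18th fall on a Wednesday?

Check the 18th of each month of 1779: Jan 18: Mon, Feb 18: Thu, Mar 18: Thu, Apr 18: Sun, May 18: Tue, Jun 18: Fri, Jul 18: Sun, Aug 18: Wed, Sep 18: Sat, Oct 18: Mon, Nov 18: Thu, Dec 18: Sat.
Wednesday occurs in August — 1 month.

1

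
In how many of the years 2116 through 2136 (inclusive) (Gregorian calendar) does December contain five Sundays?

8

December has 31 days; it has five Sundays when Sunday falls among the first (month-length − 28) days — i.e. when December 1 is one of Sunday/Saturday/Friday.
December 1 by year: 2116:Tue 2117:Wed 2118:Thu 2119:Fri✓ 2120:Sun✓ 2121:Mon 2122:Tue 2123:Wed 2124:Fri✓ 2125:Sat✓ 2126:Sun✓ 2127:Mon 2128:Wed 2129:Thu 2130:Fri✓ 2131:Sat✓ 2132:Mon 2133:Tue 2134:Wed 2135:Thu 2136:Sat✓
Years with five Sundays: 2119, 2120, 2124, 2125, 2126, 2130, 2131, 2136 → 8.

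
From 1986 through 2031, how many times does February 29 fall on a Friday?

1

Leap years in 1986–2031: 11 of them.
Feb 29 weekday advances by 5 (mod 7) from one leap year to the next four years later (or differs when a century non-leap intervenes).
Leap-day weekdays: 1988:Mon 1992:Sat 1996:Thu 2000:Tue 2004:Sun 2008:Fri✓ 2012:Wed 2016:Mon 2020:Sat 2024:Thu 2028:Tue
Friday: 2008 → 1.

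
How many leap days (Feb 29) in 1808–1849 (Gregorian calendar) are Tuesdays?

Leap years in 1808–1849: 11 of them.
Feb 29 weekday advances by 5 (mod 7) from one leap year to the next four years later (or differs when a century non-leap intervenes).
Leap-day weekdays: 1808:Mon 1812:Sat 1816:Thu 1820:Tue✓ 1824:Sun 1828:Fri 1832:Wed 1836:Mon 1840:Sat 1844:Thu 1848:Tue✓
Tuesday: 1820, 1848 → 2.

2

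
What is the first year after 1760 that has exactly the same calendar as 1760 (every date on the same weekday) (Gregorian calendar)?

1788

Two years share a calendar iff Jan 1 falls on the same weekday and both are leap or both are common. 1760: Jan 1 is Tuesday, leap year.
1761: Jan 1 Thursday, common
1762: Jan 1 Friday, common
1763: Jan 1 Saturday, common
1764: Jan 1 Sunday, leap
1765: Jan 1 Tuesday, common
1766: Jan 1 Wednesday, common
1767: Jan 1 Thursday, common
1768: Jan 1 Friday, leap
1769: Jan 1 Sunday, common
1770: Jan 1 Monday, common
1771: Jan 1 Tuesday, common
1772: Jan 1 Wednesday, leap
1773: Jan 1 Friday, common
1774: Jan 1 Saturday, common
1775: Jan 1 Sunday, common
1776: Jan 1 Monday, leap
1777: Jan 1 Wednesday, common
1778: Jan 1 Thursday, common
1779: Jan 1 Friday, common
1780: Jan 1 Saturday, leap
1781: Jan 1 Monday, common
1782: Jan 1 Tuesday, common
1783: Jan 1 Wednesday, common
1784: Jan 1 Thursday, leap
1785: Jan 1 Saturday, common
1786: Jan 1 Sunday, common
1787: Jan 1 Monday, common
1788: Jan 1 Tuesday, leap
1788 matches on both conditions.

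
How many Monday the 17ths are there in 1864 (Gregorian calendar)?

1

Check the 17th of each month of 1864: Jan 17: Sun, Feb 17: Wed, Mar 17: Thu, Apr 17: Sun, May 17: Tue, Jun 17: Fri, Jul 17: Sun, Aug 17: Wed, Sep 17: Sat, Oct 17: Mon, Nov 17: Thu, Dec 17: Sat.
Monday occurs in October — 1 month.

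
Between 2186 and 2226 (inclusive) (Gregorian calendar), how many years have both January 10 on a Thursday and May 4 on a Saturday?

5

Check each year's weekday for January 10 and May 4:
  2186: Tue/Thu  2187: Wed/Fri  2188: Thu/Sun  2189: Sat/Mon  2190: Sun/Tue  2191: Mon/Wed  2192: Tue/Fri  2193: Thu/Sat ✓  2194: Fri/Sun  2195: Sat/Mon  2196: Sun/Wed  2197: Tue/Thu  2198: Wed/Fri  2199: Thu/Sat ✓  …(13 more)…  2213: Sun/Tue  2214: Mon/Wed  2215: Tue/Thu  2216: Wed/Sat  2217: Fri/Sun  2218: Sat/Mon  2219: Sun/Tue  2220: Mon/Thu  2221: Wed/Fri  2222: Thu/Sat ✓  2223: Fri/Sun  2224: Sat/Tue  2225: Mon/Wed  2226: Tue/Thu
Both conditions hold in: 2193, 2199, 2205, 2211, 2222 — 5.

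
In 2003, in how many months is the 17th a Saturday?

1

Check the 17th of each month of 2003: Jan 17: Fri, Feb 17: Mon, Mar 17: Mon, Apr 17: Thu, May 17: Sat, Jun 17: Tue, Jul 17: Thu, Aug 17: Sun, Sep 17: Wed, Oct 17: Fri, Nov 17: Mon, Dec 17: Wed.
Saturday occurs in May — 1 month.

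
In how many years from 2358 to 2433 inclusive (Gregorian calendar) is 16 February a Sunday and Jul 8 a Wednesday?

3

Check each year's weekday for 16 February and Jul 8:
  2358: Sun/Tue  2359: Mon/Wed  2360: Tue/Fri  2361: Thu/Sat  2362: Fri/Sun  2363: Sat/Mon  2364: Sun/Wed ✓  2365: Tue/Thu  2366: Wed/Fri  2367: Thu/Sat  2368: Fri/Mon  2369: Sun/Tue  2370: Mon/Wed  2371: Tue/Thu  …(48 more)…  2420: Sun/Wed ✓  2421: Tue/Thu  2422: Wed/Fri  2423: Thu/Sat  2424: Fri/Mon  2425: Sun/Tue  2426: Mon/Wed  2427: Tue/Thu  2428: Wed/Sat  2429: Fri/Sun  2430: Sat/Mon  2431: Sun/Tue  2432: Mon/Thu  2433: Wed/Fri
Both conditions hold in: 2364, 2392, 2420 — 3.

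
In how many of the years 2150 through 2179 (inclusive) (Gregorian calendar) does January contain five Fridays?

14

January has 31 days; it has five Fridays when Friday falls among the first (month-length − 28) days — i.e. when January 1 is one of Friday/Thursday/Wednesday.
January 1 by year: 2150:Thu✓ 2151:Fri✓ 2152:Sat 2153:Mon 2154:Tue 2155:Wed✓ 2156:Thu✓ 2157:Sat 2158:Sun 2159:Mon 2160:Tue 2161:Thu✓ 2162:Fri✓ 2163:Sat 2164:Sun 2165:Tue 2166:Wed✓ 2167:Thu✓ 2168:Fri✓ 2169:Sun 2170:Mon 2171:Tue 2172:Wed✓ 2173:Fri✓ 2174:Sat 2175:Sun 2176:Mon 2177:Wed✓ 2178:Thu✓ 2179:Fri✓
Years with five Fridays: 2150, 2151, 2155, 2156, 2161, 2162, 2166, 2167, 2168, 2172, 2173, 2177, 2178, 2179 → 14.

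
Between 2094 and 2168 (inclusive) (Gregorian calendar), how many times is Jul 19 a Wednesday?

9

Track Jul 19's weekday year by year (advancing +1, or +2 across a Feb 29):
  2094: Mon  2095: Tue (+1)  2096: Thu (+2)  2097: Fri (+1)  2098: Sat (+1)
  2099: Sun (+1)  2100: Mon (+1)  2101: Tue (+1)  2102: Wed (+1) ✓  2103: Thu (+1)
  2104: Sat (+2)  2105: Sun (+1)  2106: Mon (+1)  2107: Tue (+1)  … (47 more years) …
  2155: Sat (+1)  2156: Mon (+2)  2157: Tue (+1)  2158: Wed (+1) ✓  2159: Thu (+1)
  2160: Sat (+2)  2161: Sun (+1)  2162: Mon (+1)  2163: Tue (+1)  2164: Thu (+2)
  2165: Fri (+1)  2166: Sat (+1)  2167: Sun (+1)  2168: Tue (+2)
Wednesday years: 2102, 2113, 2119, 2124, 2130, 2141, 2147, 2152, 2158 — 9 in total.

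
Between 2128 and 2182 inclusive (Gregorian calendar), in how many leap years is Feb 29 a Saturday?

Leap years in 2128–2182: 14 of them.
Feb 29 weekday advances by 5 (mod 7) from one leap year to the next four years later (or differs when a century non-leap intervenes).
Leap-day weekdays: 2128:Sun 2132:Fri 2136:Wed 2140:Mon 2144:Sat✓ 2148:Thu 2152:Tue 2156:Sun 2160:Fri 2164:Wed 2168:Mon 2172:Sat✓ 2176:Thu 2180:Tue
Saturday: 2144, 2172 → 2.

2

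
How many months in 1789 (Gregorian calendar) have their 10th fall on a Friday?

2

Check the 10th of each month of 1789: Jan 10: Sat, Feb 10: Tue, Mar 10: Tue, Apr 10: Fri, May 10: Sun, Jun 10: Wed, Jul 10: Fri, Aug 10: Mon, Sep 10: Thu, Oct 10: Sat, Nov 10: Tue, Dec 10: Thu.
Friday occurs in April, July — 2 months.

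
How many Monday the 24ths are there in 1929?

1

Check the 24th of each month of 1929: Jan 24: Thu, Feb 24: Sun, Mar 24: Sun, Apr 24: Wed, May 24: Fri, Jun 24: Mon, Jul 24: Wed, Aug 24: Sat, Sep 24: Tue, Oct 24: Thu, Nov 24: Sun, Dec 24: Tue.
Monday occurs in June — 1 month.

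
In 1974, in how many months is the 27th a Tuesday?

1

Check the 27th of each month of 1974: Jan 27: Sun, Feb 27: Wed, Mar 27: Wed, Apr 27: Sat, May 27: Mon, Jun 27: Thu, Jul 27: Sat, Aug 27: Tue, Sep 27: Fri, Oct 27: Sun, Nov 27: Wed, Dec 27: Fri.
Tuesday occurs in August — 1 month.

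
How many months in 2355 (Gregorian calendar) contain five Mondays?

A month of length L has five Mondays iff its first Monday is on day ≤ L−28 (so day 1–3 in a 31-day month, 1–2 in a 30-day month, day 1 in a leap February).
Checking each month of 2355: Jan starts Sat (31d) ✓; Feb starts Tue (28d); Mar starts Tue (31d); Apr starts Fri (30d); May starts Sun (31d) ✓; Jun starts Wed (30d); Jul starts Fri (31d); Aug starts Mon (31d) ✓; Sep starts Thu (30d); Oct starts Sat (31d) ✓; Nov starts Tue (30d); Dec starts Thu (31d).
Five-Monday months: January, May, August, October → 4.

4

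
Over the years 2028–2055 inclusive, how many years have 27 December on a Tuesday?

4

Track 27 December's weekday year by year (advancing +1, or +2 across a Feb 29):
  2028: Wed  2029: Thu (+1)  2030: Fri (+1)  2031: Sat (+1)  2032: Mon (+2)
  2033: Tue (+1) ✓  2034: Wed (+1)  2035: Thu (+1)  2036: Sat (+2)  2037: Sun (+1)
  2038: Mon (+1)  2039: Tue (+1) ✓  2040: Thu (+2)  2041: Fri (+1)  2042: Sat (+1)
  2043: Sun (+1)  2044: Tue (+2) ✓  2045: Wed (+1)  2046: Thu (+1)  2047: Fri (+1)
  2048: Sun (+2)  2049: Mon (+1)  2050: Tue (+1) ✓  2051: Wed (+1)  2052: Fri (+2)
  2053: Sat (+1)  2054: Sun (+1)  2055: Mon (+1)
Tuesday years: 2033, 2039, 2044, 2050 — 4 in total.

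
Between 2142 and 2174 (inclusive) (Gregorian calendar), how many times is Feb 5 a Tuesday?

5

Track Feb 5's weekday year by year (advancing +1, or +2 across a Feb 29):
  2142: Mon  2143: Tue (+1) ✓  2144: Wed (+1)  2145: Fri (+2)  2146: Sat (+1)
  2147: Sun (+1)  2148: Mon (+1)  2149: Wed (+2)  2150: Thu (+1)  2151: Fri (+1)
  2152: Sat (+1)  2153: Mon (+2)  2154: Tue (+1) ✓  2155: Wed (+1)  … (5 more years) …
  2161: Thu (+2)  2162: Fri (+1)  2163: Sat (+1)  2164: Sun (+1)  2165: Tue (+2) ✓
  2166: Wed (+1)  2167: Thu (+1)  2168: Fri (+1)  2169: Sun (+2)  2170: Mon (+1)
  2171: Tue (+1) ✓  2172: Wed (+1)  2173: Fri (+2)  2174: Sat (+1)
Tuesday years: 2143, 2154, 2160, 2165, 2171 — 5 in total.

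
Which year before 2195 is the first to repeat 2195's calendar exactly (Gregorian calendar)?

Two years share a calendar iff Jan 1 falls on the same weekday and both are leap or both are common. 2195: Jan 1 is Thursday, common year.
2194: Jan 1 Wednesday, common
2193: Jan 1 Tuesday, common
2192: Jan 1 Sunday, leap
2191: Jan 1 Saturday, common
2190: Jan 1 Friday, common
2189: Jan 1 Thursday, common
2189 matches on both conditions.

2189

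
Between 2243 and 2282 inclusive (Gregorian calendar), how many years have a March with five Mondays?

17

March has 31 days; it has five Mondays when Monday falls among the first (month-length − 28) days — i.e. when March 1 is one of Monday/Sunday/Saturday.
March 1 by year: 2243:Wed 2244:Fri 2245:Sat✓ 2246:Sun✓ 2247:Mon✓ 2248:Wed 2249:Thu 2250:Fri 2251:Sat✓ 2252:Mon✓ 2253:Tue 2254:Wed 2255:Thu 2256:Sat✓ 2257:Sun✓ …(10 more)… 2268:Sun✓ 2269:Mon✓ 2270:Tue 2271:Wed 2272:Fri 2273:Sat✓ 2274:Sun✓ 2275:Mon✓ 2276:Wed 2277:Thu 2278:Fri 2279:Sat✓ 2280:Mon✓ 2281:Tue 2282:Wed
Years with five Mondays: 2245, 2246, 2247, 2251, 2252, 2256, 2257, 2258, 2262, 2263, 2268, 2269, 2273, 2274, 2275, 2279, 2280 → 17.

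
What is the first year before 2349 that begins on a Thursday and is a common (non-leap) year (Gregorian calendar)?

2342

Jan 1 advances by 2 weekdays after a leap year and by 1 after a common year.
2349: Jan 1 is Saturday.
2348: Thursday (leap)
2347: Wednesday
2346: Tuesday
2345: Monday
2344: Saturday (leap)
2343: Friday
2342: Thursday
2342 begins on a Thursday and is a common year.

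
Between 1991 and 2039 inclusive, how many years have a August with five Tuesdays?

22

August has 31 days; it has five Tuesdays when Tuesday falls among the first (month-length − 28) days — i.e. when August 1 is one of Tuesday/Monday/Sunday.
August 1 by year: 1991:Thu 1992:Sat 1993:Sun✓ 1994:Mon✓ 1995:Tue✓ 1996:Thu 1997:Fri 1998:Sat 1999:Sun✓ 2000:Tue✓ 2001:Wed 2002:Thu 2003:Fri 2004:Sun✓ 2005:Mon✓ …(19 more)… 2025:Fri 2026:Sat 2027:Sun✓ 2028:Tue✓ 2029:Wed 2030:Thu 2031:Fri 2032:Sun✓ 2033:Mon✓ 2034:Tue✓ 2035:Wed 2036:Fri 2037:Sat 2038:Sun✓ 2039:Mon✓
Years with five Tuesdays: 1993, 1994, 1995, 1999, 2000, 2004, 2005, 2006, 2010, 2011, 2016, 2017, 2021, 2022, 2023, 2027, 2028, 2032, 2033, 2034, 2038, 2039 → 22.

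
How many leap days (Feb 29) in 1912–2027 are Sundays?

Leap years in 1912–2027: 29 of them.
Feb 29 weekday advances by 5 (mod 7) from one leap year to the next four years later (or differs when a century non-leap intervenes).
Leap-day weekdays: 1912:Thu 1916:Tue 1920:Sun✓ 1924:Fri 1928:Wed 1932:Mon 1936:Sat 1940:Thu 1944:Tue 1948:Sun✓ 1952:Fri 1956:Wed 1960:Mon …(3 more)… 1976:Sun✓ 1980:Fri 1984:Wed 1988:Mon 1992:Sat 1996:Thu 2000:Tue 2004:Sun✓ 2008:Fri 2012:Wed 2016:Mon 2020:Sat 2024:Thu
Sunday: 1920, 1948, 1976, 2004 → 4.

4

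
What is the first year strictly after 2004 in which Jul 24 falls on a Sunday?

From one year to the next, a fixed date's weekday advances by 1, or by 2 when a Feb 29 lies between the two dates.
2004: July 24 is Saturday.
2005: Sunday (+1)
Jul 24 falls on a Sunday in 2005.

2005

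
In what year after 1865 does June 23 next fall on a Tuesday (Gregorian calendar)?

From one year to the next, a fixed date's weekday advances by 1, or by 2 when a Feb 29 lies between the two dates.
1865: June 23 is Friday.
1866: Saturday (+1)
1867: Sunday (+1)
1868: Tuesday (+2)
June 23 falls on a Tuesday in 1868.

1868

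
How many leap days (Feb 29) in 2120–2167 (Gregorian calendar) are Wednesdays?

2

Leap years in 2120–2167: 12 of them.
Feb 29 weekday advances by 5 (mod 7) from one leap year to the next four years later (or differs when a century non-leap intervenes).
Leap-day weekdays: 2120:Thu 2124:Tue 2128:Sun 2132:Fri 2136:Wed✓ 2140:Mon 2144:Sat 2148:Thu 2152:Tue 2156:Sun 2160:Fri 2164:Wed✓
Wednesday: 2136, 2164 → 2.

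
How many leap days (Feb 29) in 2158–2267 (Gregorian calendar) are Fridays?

Leap years in 2158–2267: 26 of them.
Feb 29 weekday advances by 5 (mod 7) from one leap year to the next four years later (or differs when a century non-leap intervenes).
Leap-day weekdays: 2160:Fri✓ 2164:Wed 2168:Mon 2172:Sat 2176:Thu 2180:Tue 2184:Sun 2188:Fri✓ 2192:Wed 2196:Mon 2204:Wed 2208:Mon 2212:Sat 2216:Thu 2220:Tue 2224:Sun 2228:Fri✓ 2232:Wed 2236:Mon 2240:Sat 2244:Thu 2248:Tue 2252:Sun 2256:Fri✓ 2260:Wed 2264:Mon
Friday: 2160, 2188, 2228, 2256 → 4.

4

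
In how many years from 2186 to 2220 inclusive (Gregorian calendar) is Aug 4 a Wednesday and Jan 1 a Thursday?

Check each year's weekday for Aug 4 and Jan 1:
  2186: Fri/Sun  2187: Sat/Mon  2188: Mon/Tue  2189: Tue/Thu  2190: Wed/Fri  2191: Thu/Sat  2192: Sat/Sun  2193: Sun/Tue  2194: Mon/Wed  2195: Tue/Thu  2196: Thu/Fri  2197: Fri/Sun  2198: Sat/Mon  2199: Sun/Tue  …(7 more)…  2207: Tue/Thu  2208: Thu/Fri  2209: Fri/Sun  2210: Sat/Mon  2211: Sun/Tue  2212: Tue/Wed  2213: Wed/Fri  2214: Thu/Sat  2215: Fri/Sun  2216: Sun/Mon  2217: Mon/Wed  2218: Tue/Thu  2219: Wed/Fri  2220: Fri/Sat
Both conditions hold in: no year — 0.

0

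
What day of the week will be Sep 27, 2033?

Tuesday

January 1, 2033 is a Saturday.
September 27 is day 270 of the year, i.e. 269 days after Jan 1.
269 mod 7 = 3, so advance 3 weekdays from Saturday: Tuesday.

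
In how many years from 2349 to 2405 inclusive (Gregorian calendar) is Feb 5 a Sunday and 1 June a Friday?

Check each year's weekday for Feb 5 and 1 June:
  2349: Sat/Wed  2350: Sun/Thu  2351: Mon/Fri  2352: Tue/Sun  2353: Thu/Mon  2354: Fri/Tue  2355: Sat/Wed  2356: Sun/Fri ✓  2357: Tue/Sat  2358: Wed/Sun  2359: Thu/Mon  2360: Fri/Wed  2361: Sun/Thu  2362: Mon/Fri  …(29 more)…  2392: Wed/Mon  2393: Fri/Tue  2394: Sat/Wed  2395: Sun/Thu  2396: Mon/Sat  2397: Wed/Sun  2398: Thu/Mon  2399: Fri/Tue  2400: Sat/Thu  2401: Mon/Fri  2402: Tue/Sat  2403: Wed/Sun  2404: Thu/Tue  2405: Sat/Wed
Both conditions hold in: 2356, 2384 — 2.

2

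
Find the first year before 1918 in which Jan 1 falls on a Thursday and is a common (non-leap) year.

Jan 1 advances by 2 weekdays after a leap year and by 1 after a common year.
1918: Jan 1 is Tuesday.
1917: Monday
1916: Saturday (leap)
1915: Friday
1914: Thursday
1914 begins on a Thursday and is a common year.

1914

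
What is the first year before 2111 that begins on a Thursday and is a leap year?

Jan 1 advances by 2 weekdays after a leap year and by 1 after a common year.
2111: Jan 1 is Thursday.
2110: Wednesday
2109: Tuesday
2108: Sunday (leap)
2107: Saturday
2106: Friday
2105: Thursday
2104: Tuesday (leap)
2103: Monday
2102: Sunday
2101: Saturday
2100: Friday
2099: Thursday
2098: Wednesday
2097: Tuesday
2096: Sunday (leap)
2095: Saturday
2094: Friday
2093: Thursday
2092: Tuesday (leap)
2091: Monday
2090: Sunday
2089: Saturday
2088: Thursday (leap)
2088 begins on a Thursday and is a leap year.

2088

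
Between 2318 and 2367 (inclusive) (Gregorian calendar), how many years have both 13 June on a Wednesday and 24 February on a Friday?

Check each year's weekday for 13 June and 24 February:
  2318: Thu/Sun  2319: Fri/Mon  2320: Sun/Tue  2321: Mon/Thu  2322: Tue/Fri  2323: Wed/Sat  2324: Fri/Sun  2325: Sat/Tue  2326: Sun/Wed  2327: Mon/Thu  2328: Wed/Fri ✓  2329: Thu/Sun  2330: Fri/Mon  2331: Sat/Tue  …(22 more)…  2354: Sun/Wed  2355: Mon/Thu  2356: Wed/Fri ✓  2357: Thu/Sun  2358: Fri/Mon  2359: Sat/Tue  2360: Mon/Wed  2361: Tue/Fri  2362: Wed/Sat  2363: Thu/Sun  2364: Sat/Mon  2365: Sun/Wed  2366: Mon/Thu  2367: Tue/Fri
Both conditions hold in: 2328, 2356 — 2.

2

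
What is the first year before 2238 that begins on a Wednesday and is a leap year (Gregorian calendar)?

Jan 1 advances by 2 weekdays after a leap year and by 1 after a common year.
2238: Jan 1 is Monday.
2237: Sunday
2236: Friday (leap)
2235: Thursday
2234: Wednesday
2233: Tuesday
2232: Sunday (leap)
2231: Saturday
2230: Friday
2229: Thursday
2228: Tuesday (leap)
2227: Monday
2226: Sunday
2225: Saturday
2224: Thursday (leap)
2223: Wednesday
2222: Tuesday
2221: Monday
2220: Saturday (leap)
2219: Friday
2218: Thursday
2217: Wednesday
2216: Monday (leap)
2215: Sunday
2214: Saturday
2213: Friday
2212: Wednesday (leap)
2212 begins on a Wednesday and is a leap year.

2212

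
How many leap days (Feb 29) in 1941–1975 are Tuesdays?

2

Leap years in 1941–1975: 8 of them.
Feb 29 weekday advances by 5 (mod 7) from one leap year to the next four years later (or differs when a century non-leap intervenes).
Leap-day weekdays: 1944:Tue✓ 1948:Sun 1952:Fri 1956:Wed 1960:Mon 1964:Sat 1968:Thu 1972:Tue✓
Tuesday: 1944, 1972 → 2.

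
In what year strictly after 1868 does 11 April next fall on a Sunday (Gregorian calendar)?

From one year to the next, a fixed date's weekday advances by 1, or by 2 when a Feb 29 lies between the two dates.
1868: April 11 is Saturday.
1869: Sunday (+1)
11 April falls on a Sunday in 1869.

1869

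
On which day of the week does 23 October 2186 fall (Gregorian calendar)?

January 1, 2186 is a Sunday.
October 23 is day 296 of the year, i.e. 295 days after Jan 1.
295 mod 7 = 1, so advance 1 weekday from Sunday: Monday.

Monday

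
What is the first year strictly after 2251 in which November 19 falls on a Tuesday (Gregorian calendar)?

From one year to the next, a fixed date's weekday advances by 1, or by 2 when a Feb 29 lies between the two dates.
2251: November 19 is Wednesday.
2252: Friday (+2)
2253: Saturday (+1)
2254: Sunday (+1)
2255: Monday (+1)
2256: Wednesday (+2)
2257: Thursday (+1)
2258: Friday (+1)
2259: Saturday (+1)
2260: Monday (+2)
2261: Tuesday (+1)
November 19 falls on a Tuesday in 2261.

2261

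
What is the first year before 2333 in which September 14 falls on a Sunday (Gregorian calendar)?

From one year to the next, a fixed date's weekday advances by 1, or by 2 when a Feb 29 lies between the two dates.
2333: September 14 is Thursday.
2332: Wednesday (−1)
2331: Monday (−2)
2330: Sunday (−1)
September 14 falls on a Sunday in 2330.

2330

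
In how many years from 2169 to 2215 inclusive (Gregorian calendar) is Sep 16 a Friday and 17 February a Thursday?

Check each year's weekday for Sep 16 and 17 February:
  2169: Sat/Fri  2170: Sun/Sat  2171: Mon/Sun  2172: Wed/Mon  2173: Thu/Wed  2174: Fri/Thu ✓  2175: Sat/Fri  2176: Mon/Sat  2177: Tue/Mon  2178: Wed/Tue  2179: Thu/Wed  2180: Sat/Thu  2181: Sun/Sat  2182: Mon/Sun  …(19 more)…  2202: Thu/Wed  2203: Fri/Thu ✓  2204: Sun/Fri  2205: Mon/Sun  2206: Tue/Mon  2207: Wed/Tue  2208: Fri/Wed  2209: Sat/Fri  2210: Sun/Sat  2211: Mon/Sun  2212: Wed/Mon  2213: Thu/Wed  2214: Fri/Thu ✓  2215: Sat/Fri
Both conditions hold in: 2174, 2185, 2191, 2203, 2214 — 5.

5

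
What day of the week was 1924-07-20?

January 1, 1924 is a Tuesday.
July 20 is day 202 of the year, i.e. 201 days after Jan 1.
201 mod 7 = 5, so advance 5 weekdays from Tuesday: Sunday.

Sunday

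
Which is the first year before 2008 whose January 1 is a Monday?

2007

Jan 1 advances by 2 weekdays after a leap year and by 1 after a common year.
2008: Jan 1 is Tuesday (leap).
2007: Monday
2007 begins on a Monday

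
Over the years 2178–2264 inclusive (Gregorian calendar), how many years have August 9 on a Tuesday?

13

Track August 9's weekday year by year (advancing +1, or +2 across a Feb 29):
  2178: Sun  2179: Mon (+1)  2180: Wed (+2)  2181: Thu (+1)  2182: Fri (+1)
  2183: Sat (+1)  2184: Mon (+2)  2185: Tue (+1) ✓  2186: Wed (+1)  2187: Thu (+1)
  2188: Sat (+2)  2189: Sun (+1)  2190: Mon (+1)  2191: Tue (+1) ✓  … (59 more years) …
  2251: Sat (+1)  2252: Mon (+2)  2253: Tue (+1) ✓  2254: Wed (+1)  2255: Thu (+1)
  2256: Sat (+2)  2257: Sun (+1)  2258: Mon (+1)  2259: Tue (+1) ✓  2260: Thu (+2)
  2261: Fri (+1)  2262: Sat (+1)  2263: Sun (+1)  2264: Tue (+2) ✓
Tuesday years: 2185, 2191, 2196, 2203, 2208, 2214, 2225, 2231, 2236, 2242, 2253, 2259, 2264 — 13 in total.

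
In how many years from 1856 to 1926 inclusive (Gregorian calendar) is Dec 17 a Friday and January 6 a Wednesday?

Check each year's weekday for Dec 17 and January 6:
  1856: Wed/Sun  1857: Thu/Tue  1858: Fri/Wed ✓  1859: Sat/Thu  1860: Mon/Fri  1861: Tue/Sun  1862: Wed/Mon  1863: Thu/Tue  1864: Sat/Wed  1865: Sun/Fri  1866: Mon/Sat  1867: Tue/Sun  1868: Thu/Mon  1869: Fri/Wed ✓  …(43 more)…  1913: Wed/Mon  1914: Thu/Tue  1915: Fri/Wed ✓  1916: Sun/Thu  1917: Mon/Sat  1918: Tue/Sun  1919: Wed/Mon  1920: Fri/Tue  1921: Sat/Thu  1922: Sun/Fri  1923: Mon/Sat  1924: Wed/Sun  1925: Thu/Tue  1926: Fri/Wed ✓
Both conditions hold in: 1858, 1869, 1875, 1886, 1897, 1909, 1915, 1926 — 8.

8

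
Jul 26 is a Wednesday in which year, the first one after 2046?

2051

From one year to the next, a fixed date's weekday advances by 1, or by 2 when a Feb 29 lies between the two dates.
2046: July 26 is Thursday.
2047: Friday (+1)
2048: Sunday (+2)
2049: Monday (+1)
2050: Tuesday (+1)
2051: Wednesday (+1)
Jul 26 falls on a Wednesday in 2051.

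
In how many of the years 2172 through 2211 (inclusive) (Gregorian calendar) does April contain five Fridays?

April has 30 days; it has five Fridays when Friday falls among the first (month-length − 28) days — i.e. when April 1 is one of Friday/Thursday.
April 1 by year: 2172:Wed 2173:Thu✓ 2174:Fri✓ 2175:Sat 2176:Mon 2177:Tue 2178:Wed 2179:Thu✓ 2180:Sat 2181:Sun 2182:Mon 2183:Tue 2184:Thu✓ 2185:Fri✓ 2186:Sat …(10 more)… 2197:Sat 2198:Sun 2199:Mon 2200:Tue 2201:Wed 2202:Thu✓ 2203:Fri✓ 2204:Sun 2205:Mon 2206:Tue 2207:Wed 2208:Fri✓ 2209:Sat 2210:Sun 2211:Mon
Years with five Fridays: 2173, 2174, 2179, 2184, 2185, 2190, 2191, 2196, 2202, 2203, 2208 → 11.

11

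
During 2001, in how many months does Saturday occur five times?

4

A month of length L has five Saturdays iff its first Saturday is on day ≤ L−28 (so day 1–3 in a 31-day month, 1–2 in a 30-day month, day 1 in a leap February).
Checking each month of 2001: Jan starts Mon (31d); Feb starts Thu (28d); Mar starts Thu (31d) ✓; Apr starts Sun (30d); May starts Tue (31d); Jun starts Fri (30d) ✓; Jul starts Sun (31d); Aug starts Wed (31d); Sep starts Sat (30d) ✓; Oct starts Mon (31d); Nov starts Thu (30d); Dec starts Sat (31d) ✓.
Five-Saturday months: March, June, September, December → 4.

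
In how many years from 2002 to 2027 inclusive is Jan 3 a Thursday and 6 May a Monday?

3

Check each year's weekday for Jan 3 and 6 May:
  2002: Thu/Mon ✓  2003: Fri/Tue  2004: Sat/Thu  2005: Mon/Fri  2006: Tue/Sat  2007: Wed/Sun  2008: Thu/Tue  2009: Sat/Wed  2010: Sun/Thu  2011: Mon/Fri  2012: Tue/Sun  2013: Thu/Mon ✓  2014: Fri/Tue  2015: Sat/Wed  2016: Sun/Fri  2017: Tue/Sat  2018: Wed/Sun  2019: Thu/Mon ✓  2020: Fri/Wed  2021: Sun/Thu  2022: Mon/Fri  2023: Tue/Sat  2024: Wed/Mon  2025: Fri/Tue  2026: Sat/Wed  2027: Sun/Thu
Both conditions hold in: 2002, 2013, 2019 — 3.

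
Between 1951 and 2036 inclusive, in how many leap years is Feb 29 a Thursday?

Leap years in 1951–2036: 22 of them.
Feb 29 weekday advances by 5 (mod 7) from one leap year to the next four years later (or differs when a century non-leap intervenes).
Leap-day weekdays: 1952:Fri 1956:Wed 1960:Mon 1964:Sat 1968:Thu✓ 1972:Tue 1976:Sun 1980:Fri 1984:Wed 1988:Mon 1992:Sat 1996:Thu✓ 2000:Tue 2004:Sun 2008:Fri 2012:Wed 2016:Mon 2020:Sat 2024:Thu✓ 2028:Tue 2032:Sun 2036:Fri
Thursday: 1968, 1996, 2024 → 3.

3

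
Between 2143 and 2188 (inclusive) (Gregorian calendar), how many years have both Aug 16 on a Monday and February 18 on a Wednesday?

2

Check each year's weekday for Aug 16 and February 18:
  2143: Fri/Mon  2144: Sun/Tue  2145: Mon/Thu  2146: Tue/Fri  2147: Wed/Sat  2148: Fri/Sun  2149: Sat/Tue  2150: Sun/Wed  2151: Mon/Thu  2152: Wed/Fri  2153: Thu/Sun  2154: Fri/Mon  2155: Sat/Tue  2156: Mon/Wed ✓  …(18 more)…  2175: Wed/Sat  2176: Fri/Sun  2177: Sat/Tue  2178: Sun/Wed  2179: Mon/Thu  2180: Wed/Fri  2181: Thu/Sun  2182: Fri/Mon  2183: Sat/Tue  2184: Mon/Wed ✓  2185: Tue/Fri  2186: Wed/Sat  2187: Thu/Sun  2188: Sat/Mon
Both conditions hold in: 2156, 2184 — 2.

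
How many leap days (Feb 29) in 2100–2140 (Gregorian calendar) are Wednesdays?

2

Leap years in 2100–2140: 10 of them.
Feb 29 weekday advances by 5 (mod 7) from one leap year to the next four years later (or differs when a century non-leap intervenes).
Leap-day weekdays: 2104:Fri 2108:Wed✓ 2112:Mon 2116:Sat 2120:Thu 2124:Tue 2128:Sun 2132:Fri 2136:Wed✓ 2140:Mon
Wednesday: 2108, 2136 → 2.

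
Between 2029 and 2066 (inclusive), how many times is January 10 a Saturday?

Track January 10's weekday year by year (advancing +1, or +2 across a Feb 29):
  2029: Wed  2030: Thu (+1)  2031: Fri (+1)  2032: Sat (+1) ✓  2033: Mon (+2)
  2034: Tue (+1)  2035: Wed (+1)  2036: Thu (+1)  2037: Sat (+2) ✓  2038: Sun (+1)
  2039: Mon (+1)  2040: Tue (+1)  2041: Thu (+2)  2042: Fri (+1)  … (10 more years) …
  2053: Fri (+2)  2054: Sat (+1) ✓  2055: Sun (+1)  2056: Mon (+1)  2057: Wed (+2)
  2058: Thu (+1)  2059: Fri (+1)  2060: Sat (+1) ✓  2061: Mon (+2)  2062: Tue (+1)
  2063: Wed (+1)  2064: Thu (+1)  2065: Sat (+2) ✓  2066: Sun (+1)
Saturday years: 2032, 2037, 2043, 2054, 2060, 2065 — 6 in total.

6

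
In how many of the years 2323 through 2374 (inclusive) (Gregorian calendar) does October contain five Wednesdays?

23

October has 31 days; it has five Wednesdays when Wednesday falls among the first (month-length − 28) days — i.e. when October 1 is one of Wednesday/Tuesday/Monday.
October 1 by year: 2323:Mon✓ 2324:Wed✓ 2325:Thu 2326:Fri 2327:Sat 2328:Mon✓ 2329:Tue✓ 2330:Wed✓ 2331:Thu 2332:Sat 2333:Sun 2334:Mon✓ 2335:Tue✓ 2336:Thu 2337:Fri …(22 more)… 2360:Sat 2361:Sun 2362:Mon✓ 2363:Tue✓ 2364:Thu 2365:Fri 2366:Sat 2367:Sun 2368:Tue✓ 2369:Wed✓ 2370:Thu 2371:Fri 2372:Sun 2373:Mon✓ 2374:Tue✓
Years with five Wednesdays: 2323, 2324, 2328, 2329, 2330, 2334, 2335, 2340, 2341, 2345, 2346, 2347, 2351, 2352, 2356, 2357, 2358, 2362, 2363, 2368, 2369, 2373, 2374 → 23.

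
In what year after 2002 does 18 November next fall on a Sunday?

2007

From one year to the next, a fixed date's weekday advances by 1, or by 2 when a Feb 29 lies between the two dates.
2002: November 18 is Monday.
2003: Tuesday (+1)
2004: Thursday (+2)
2005: Friday (+1)
2006: Saturday (+1)
2007: Sunday (+1)
18 November falls on a Sunday in 2007.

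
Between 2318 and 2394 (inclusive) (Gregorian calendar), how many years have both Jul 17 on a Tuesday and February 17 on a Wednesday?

0

Check each year's weekday for Jul 17 and February 17:
  2318: Wed/Sun  2319: Thu/Mon  2320: Sat/Tue  2321: Sun/Thu  2322: Mon/Fri  2323: Tue/Sat  2324: Thu/Sun  2325: Fri/Tue  2326: Sat/Wed  2327: Sun/Thu  2328: Tue/Fri  2329: Wed/Sun  2330: Thu/Mon  2331: Fri/Tue  …(49 more)…  2381: Fri/Tue  2382: Sat/Wed  2383: Sun/Thu  2384: Tue/Fri  2385: Wed/Sun  2386: Thu/Mon  2387: Fri/Tue  2388: Sun/Wed  2389: Mon/Fri  2390: Tue/Sat  2391: Wed/Sun  2392: Fri/Mon  2393: Sat/Wed  2394: Sun/Thu
Both conditions hold in: no year — 0.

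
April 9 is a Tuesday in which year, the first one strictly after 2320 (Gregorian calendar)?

From one year to the next, a fixed date's weekday advances by 1, or by 2 when a Feb 29 lies between the two dates.
2320: April 9 is Friday.
2321: Saturday (+1)
2322: Sunday (+1)
2323: Monday (+1)
2324: Wednesday (+2)
2325: Thursday (+1)
2326: Friday (+1)
2327: Saturday (+1)
2328: Monday (+2)
2329: Tuesday (+1)
April 9 falls on a Tuesday in 2329.

2329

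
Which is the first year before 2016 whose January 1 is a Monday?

Jan 1 advances by 2 weekdays after a leap year and by 1 after a common year.
2016: Jan 1 is Friday (leap).
2015: Thursday
2014: Wednesday
2013: Tuesday
2012: Sunday (leap)
2011: Saturday
2010: Friday
2009: Thursday
2008: Tuesday (leap)
2007: Monday
2007 begins on a Monday

2007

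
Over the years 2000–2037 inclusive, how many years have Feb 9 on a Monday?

Track Feb 9's weekday year by year (advancing +1, or +2 across a Feb 29):
  2000: Wed  2001: Fri (+2)  2002: Sat (+1)  2003: Sun (+1)  2004: Mon (+1) ✓
  2005: Wed (+2)  2006: Thu (+1)  2007: Fri (+1)  2008: Sat (+1)  2009: Mon (+2) ✓
  2010: Tue (+1)  2011: Wed (+1)  2012: Thu (+1)  2013: Sat (+2)  … (10 more years) …
  2024: Fri (+1)  2025: Sun (+2)  2026: Mon (+1) ✓  2027: Tue (+1)  2028: Wed (+1)
  2029: Fri (+2)  2030: Sat (+1)  2031: Sun (+1)  2032: Mon (+1) ✓  2033: Wed (+2)
  2034: Thu (+1)  2035: Fri (+1)  2036: Sat (+1)  2037: Mon (+2) ✓
Monday years: 2004, 2009, 2015, 2026, 2032, 2037 — 6 in total.

6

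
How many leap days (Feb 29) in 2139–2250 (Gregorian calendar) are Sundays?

Leap years in 2139–2250: 27 of them.
Feb 29 weekday advances by 5 (mod 7) from one leap year to the next four years later (or differs when a century non-leap intervenes).
Leap-day weekdays: 2140:Mon 2144:Sat 2148:Thu 2152:Tue 2156:Sun✓ 2160:Fri 2164:Wed 2168:Mon 2172:Sat 2176:Thu 2180:Tue 2184:Sun✓ 2188:Fri 2192:Wed 2196:Mon 2204:Wed 2208:Mon 2212:Sat 2216:Thu 2220:Tue 2224:Sun✓ 2228:Fri 2232:Wed 2236:Mon 2240:Sat 2244:Thu 2248:Tue
Sunday: 2156, 2184, 2224 → 3.

3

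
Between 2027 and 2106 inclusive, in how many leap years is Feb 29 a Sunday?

Leap years in 2027–2106: 19 of them.
Feb 29 weekday advances by 5 (mod 7) from one leap year to the next four years later (or differs when a century non-leap intervenes).
Leap-day weekdays: 2028:Tue 2032:Sun✓ 2036:Fri 2040:Wed 2044:Mon 2048:Sat 2052:Thu 2056:Tue 2060:Sun✓ 2064:Fri 2068:Wed 2072:Mon 2076:Sat 2080:Thu 2084:Tue 2088:Sun✓ 2092:Fri 2096:Wed 2104:Fri
Sunday: 2032, 2060, 2088 → 3.

3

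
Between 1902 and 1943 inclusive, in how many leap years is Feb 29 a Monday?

2

Leap years in 1902–1943: 10 of them.
Feb 29 weekday advances by 5 (mod 7) from one leap year to the next four years later (or differs when a century non-leap intervenes).
Leap-day weekdays: 1904:Mon✓ 1908:Sat 1912:Thu 1916:Tue 1920:Sun 1924:Fri 1928:Wed 1932:Mon✓ 1936:Sat 1940:Thu
Monday: 1904, 1932 → 2.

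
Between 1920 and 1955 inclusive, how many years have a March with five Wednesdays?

March has 31 days; it has five Wednesdays when Wednesday falls among the first (month-length − 28) days — i.e. when March 1 is one of Wednesday/Tuesday/Monday.
March 1 by year: 1920:Mon✓ 1921:Tue✓ 1922:Wed✓ 1923:Thu 1924:Sat 1925:Sun 1926:Mon✓ 1927:Tue✓ 1928:Thu 1929:Fri 1930:Sat 1931:Sun 1932:Tue✓ 1933:Wed✓ 1934:Thu …(6 more)… 1941:Sat 1942:Sun 1943:Mon✓ 1944:Wed✓ 1945:Thu 1946:Fri 1947:Sat 1948:Mon✓ 1949:Tue✓ 1950:Wed✓ 1951:Thu 1952:Sat 1953:Sun 1954:Mon✓ 1955:Tue✓
Years with five Wednesdays: 1920, 1921, 1922, 1926, 1927, 1932, 1933, 1937, 1938, 1939, 1943, 1944, 1948, 1949, 1950, 1954, 1955 → 17.

17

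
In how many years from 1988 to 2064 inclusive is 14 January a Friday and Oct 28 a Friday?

8

Check each year's weekday for 14 January and Oct 28:
  1988: Thu/Fri  1989: Sat/Sat  1990: Sun/Sun  1991: Mon/Mon  1992: Tue/Wed  1993: Thu/Thu  1994: Fri/Fri ✓  1995: Sat/Sat  1996: Sun/Mon  1997: Tue/Tue  1998: Wed/Wed  1999: Thu/Thu  2000: Fri/Sat  2001: Sun/Sun  …(49 more)…  2051: Sat/Sat  2052: Sun/Mon  2053: Tue/Tue  2054: Wed/Wed  2055: Thu/Thu  2056: Fri/Sat  2057: Sun/Sun  2058: Mon/Mon  2059: Tue/Tue  2060: Wed/Thu  2061: Fri/Fri ✓  2062: Sat/Sat  2063: Sun/Sun  2064: Mon/Tue
Both conditions hold in: 1994, 2005, 2011, 2022, 2033, 2039, 2050, 2061 — 8.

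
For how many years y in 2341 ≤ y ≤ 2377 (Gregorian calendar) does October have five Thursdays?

16

October has 31 days; it has five Thursdays when Thursday falls among the first (month-length − 28) days — i.e. when October 1 is one of Thursday/Wednesday/Tuesday.
October 1 by year: 2341:Wed✓ 2342:Thu✓ 2343:Fri 2344:Sun 2345:Mon 2346:Tue✓ 2347:Wed✓ 2348:Fri 2349:Sat 2350:Sun 2351:Mon 2352:Wed✓ 2353:Thu✓ 2354:Fri 2355:Sat …(7 more)… 2363:Tue✓ 2364:Thu✓ 2365:Fri 2366:Sat 2367:Sun 2368:Tue✓ 2369:Wed✓ 2370:Thu✓ 2371:Fri 2372:Sun 2373:Mon 2374:Tue✓ 2375:Wed✓ 2376:Fri 2377:Sat
Years with five Thursdays: 2341, 2342, 2346, 2347, 2352, 2353, 2357, 2358, 2359, 2363, 2364, 2368, 2369, 2370, 2374, 2375 → 16.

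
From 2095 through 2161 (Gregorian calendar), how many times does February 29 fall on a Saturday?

Leap years in 2095–2161: 16 of them.
Feb 29 weekday advances by 5 (mod 7) from one leap year to the next four years later (or differs when a century non-leap intervenes).
Leap-day weekdays: 2096:Wed 2104:Fri 2108:Wed 2112:Mon 2116:Sat✓ 2120:Thu 2124:Tue 2128:Sun 2132:Fri 2136:Wed 2140:Mon 2144:Sat✓ 2148:Thu 2152:Tue 2156:Sun 2160:Fri
Saturday: 2116, 2144 → 2.

2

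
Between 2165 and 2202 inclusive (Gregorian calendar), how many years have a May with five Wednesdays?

May has 31 days; it has five Wednesdays when Wednesday falls among the first (month-length − 28) days — i.e. when May 1 is one of Wednesday/Tuesday/Monday.
May 1 by year: 2165:Wed✓ 2166:Thu 2167:Fri 2168:Sun 2169:Mon✓ 2170:Tue✓ 2171:Wed✓ 2172:Fri 2173:Sat 2174:Sun 2175:Mon✓ 2176:Wed✓ 2177:Thu 2178:Fri 2179:Sat …(8 more)… 2188:Thu 2189:Fri 2190:Sat 2191:Sun 2192:Tue✓ 2193:Wed✓ 2194:Thu 2195:Fri 2196:Sun 2197:Mon✓ 2198:Tue✓ 2199:Wed✓ 2200:Thu 2201:Fri 2202:Sat
Years with five Wednesdays: 2165, 2169, 2170, 2171, 2175, 2176, 2180, 2181, 2182, 2186, 2187, 2192, 2193, 2197, 2198, 2199 → 16.

16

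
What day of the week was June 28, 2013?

January 1, 2013 is a Tuesday.
June 28 is day 179 of the year, i.e. 178 days after Jan 1.
178 mod 7 = 3, so advance 3 weekdays from Tuesday: Friday.

Friday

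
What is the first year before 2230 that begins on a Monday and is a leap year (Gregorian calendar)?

Jan 1 advances by 2 weekdays after a leap year and by 1 after a common year.
2230: Jan 1 is Friday.
2229: Thursday
2228: Tuesday (leap)
2227: Monday
2226: Sunday
2225: Saturday
2224: Thursday (leap)
2223: Wednesday
2222: Tuesday
2221: Monday
2220: Saturday (leap)
2219: Friday
2218: Thursday
2217: Wednesday
2216: Monday (leap)
2216 begins on a Monday and is a leap year.

2216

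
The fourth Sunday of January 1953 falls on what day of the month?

25

January 1, 1953 is a Thursday, so the first Sunday is the 4th.
The fourth Sunday is 4 + 21 = 25.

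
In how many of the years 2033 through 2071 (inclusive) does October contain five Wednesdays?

October has 31 days; it has five Wednesdays when Wednesday falls among the first (month-length − 28) days — i.e. when October 1 is one of Wednesday/Tuesday/Monday.
October 1 by year: 2033:Sat 2034:Sun 2035:Mon✓ 2036:Wed✓ 2037:Thu 2038:Fri 2039:Sat 2040:Mon✓ 2041:Tue✓ 2042:Wed✓ 2043:Thu 2044:Sat 2045:Sun 2046:Mon✓ 2047:Tue✓ …(9 more)… 2057:Mon✓ 2058:Tue✓ 2059:Wed✓ 2060:Fri 2061:Sat 2062:Sun 2063:Mon✓ 2064:Wed✓ 2065:Thu 2066:Fri 2067:Sat 2068:Mon✓ 2069:Tue✓ 2070:Wed✓ 2071:Thu
Years with five Wednesdays: 2035, 2036, 2040, 2041, 2042, 2046, 2047, 2052, 2053, 2057, 2058, 2059, 2063, 2064, 2068, 2069, 2070 → 17.

17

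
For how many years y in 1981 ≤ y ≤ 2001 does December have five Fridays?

December has 31 days; it has five Fridays when Friday falls among the first (month-length − 28) days — i.e. when December 1 is one of Friday/Thursday/Wednesday.
December 1 by year: 1981:Tue 1982:Wed✓ 1983:Thu✓ 1984:Sat 1985:Sun 1986:Mon 1987:Tue 1988:Thu✓ 1989:Fri✓ 1990:Sat 1991:Sun 1992:Tue 1993:Wed✓ 1994:Thu✓ 1995:Fri✓ 1996:Sun 1997:Mon 1998:Tue 1999:Wed✓ 2000:Fri✓ 2001:Sat
Years with five Fridays: 1982, 1983, 1988, 1989, 1993, 1994, 1995, 1999, 2000 → 9.

9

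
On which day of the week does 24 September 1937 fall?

January 1, 1937 is a Friday.
September 24 is day 267 of the year, i.e. 266 days after Jan 1.
266 mod 7 = 0, so advance 0 weekdays from Friday: Friday.

Friday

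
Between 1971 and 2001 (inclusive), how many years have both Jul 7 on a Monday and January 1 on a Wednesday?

3

Check each year's weekday for Jul 7 and January 1:
  1971: Wed/Fri  1972: Fri/Sat  1973: Sat/Mon  1974: Sun/Tue  1975: Mon/Wed ✓  1976: Wed/Thu  1977: Thu/Sat  1978: Fri/Sun  1979: Sat/Mon  1980: Mon/Tue  1981: Tue/Thu  1982: Wed/Fri  1983: Thu/Sat  1984: Sat/Sun  …(3 more)…  1988: Thu/Fri  1989: Fri/Sun  1990: Sat/Mon  1991: Sun/Tue  1992: Tue/Wed  1993: Wed/Fri  1994: Thu/Sat  1995: Fri/Sun  1996: Sun/Mon  1997: Mon/Wed ✓  1998: Tue/Thu  1999: Wed/Fri  2000: Fri/Sat  2001: Sat/Mon
Both conditions hold in: 1975, 1986, 1997 — 3.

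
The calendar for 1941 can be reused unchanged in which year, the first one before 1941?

1930

Two years share a calendar iff Jan 1 falls on the same weekday and both are leap or both are common. 1941: Jan 1 is Wednesday, common year.
1940: Jan 1 Monday, leap
1939: Jan 1 Sunday, common
1938: Jan 1 Saturday, common
1937: Jan 1 Friday, common
1936: Jan 1 Wednesday, leap
1935: Jan 1 Tuesday, common
1934: Jan 1 Monday, common
1933: Jan 1 Sunday, common
1932: Jan 1 Friday, leap
1931: Jan 1 Thursday, common
1930: Jan 1 Wednesday, common
1930 matches on both conditions.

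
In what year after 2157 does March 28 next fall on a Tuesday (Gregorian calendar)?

From one year to the next, a fixed date's weekday advances by 1, or by 2 when a Feb 29 lies between the two dates.
2157: March 28 is Monday.
2158: Tuesday (+1)
March 28 falls on a Tuesday in 2158.

2158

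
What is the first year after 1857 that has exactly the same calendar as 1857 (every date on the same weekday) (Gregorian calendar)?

1863

Two years share a calendar iff Jan 1 falls on the same weekday and both are leap or both are common. 1857: Jan 1 is Thursday, common year.
1858: Jan 1 Friday, common
1859: Jan 1 Saturday, common
1860: Jan 1 Sunday, leap
1861: Jan 1 Tuesday, common
1862: Jan 1 Wednesday, common
1863: Jan 1 Thursday, common
1863 matches on both conditions.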